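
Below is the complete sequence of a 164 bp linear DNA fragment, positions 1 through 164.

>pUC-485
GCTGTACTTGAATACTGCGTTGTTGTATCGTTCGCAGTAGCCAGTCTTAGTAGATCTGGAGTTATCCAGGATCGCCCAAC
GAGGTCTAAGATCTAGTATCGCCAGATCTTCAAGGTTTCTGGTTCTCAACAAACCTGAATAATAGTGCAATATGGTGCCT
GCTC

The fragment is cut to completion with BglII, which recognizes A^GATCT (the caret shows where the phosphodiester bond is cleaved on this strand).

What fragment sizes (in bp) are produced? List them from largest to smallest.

60, 52, 37, 15 bp

BglII sites (AGATCT) start at positions 52, 89, 104.
BglII cuts after the first base of each site, so after positions 52, 89, 104.
Linear molecule, 3 cuts → 4 fragments:
  1–52 → 52 bp
  53–89 → 37 bp
  90–104 → 15 bp
  105–164 → 60 bp
Sorted largest to smallest: 60, 52, 37, 15 bp.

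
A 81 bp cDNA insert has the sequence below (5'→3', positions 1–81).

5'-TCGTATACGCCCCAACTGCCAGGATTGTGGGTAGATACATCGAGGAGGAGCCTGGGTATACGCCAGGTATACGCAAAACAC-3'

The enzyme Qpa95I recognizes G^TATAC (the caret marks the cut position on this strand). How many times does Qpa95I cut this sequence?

GTATAC occurs starting at positions 3, 56, 67.
Qpa95I cuts at 3 sites.

3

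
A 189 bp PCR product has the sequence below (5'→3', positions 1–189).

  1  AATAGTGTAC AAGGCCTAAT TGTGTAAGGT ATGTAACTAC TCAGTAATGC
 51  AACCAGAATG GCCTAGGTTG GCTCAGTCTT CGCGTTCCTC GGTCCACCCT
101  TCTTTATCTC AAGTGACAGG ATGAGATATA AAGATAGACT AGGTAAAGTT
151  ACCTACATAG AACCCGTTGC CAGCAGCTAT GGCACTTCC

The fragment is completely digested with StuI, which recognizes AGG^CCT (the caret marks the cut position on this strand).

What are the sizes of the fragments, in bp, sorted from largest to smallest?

175, 14 bp

The StuI site (AGGCCT) starts at position 12.
StuI cuts after base 3 of each site, so after position 14.
Linear molecule, 1 cut → 2 fragments:
  1–14 → 14 bp
  15–189 → 175 bp
Sorted largest to smallest: 175, 14 bp.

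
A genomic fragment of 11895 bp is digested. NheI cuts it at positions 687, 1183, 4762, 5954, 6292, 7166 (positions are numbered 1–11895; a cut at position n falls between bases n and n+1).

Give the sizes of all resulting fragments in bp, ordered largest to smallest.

4729, 3579, 1192, 874, 687, 496, 338 bp

Linear molecule, 6 cuts → 7 fragments:
  687 − 0 = 687 bp
  1183 − 687 = 496 bp
  4762 − 1183 = 3579 bp
  5954 − 4762 = 1192 bp
  6292 − 5954 = 338 bp
  7166 − 6292 = 874 bp
  11895 − 7166 = 4729 bp
Sorted largest to smallest: 4729, 3579, 1192, 874, 687, 496, 338 bp.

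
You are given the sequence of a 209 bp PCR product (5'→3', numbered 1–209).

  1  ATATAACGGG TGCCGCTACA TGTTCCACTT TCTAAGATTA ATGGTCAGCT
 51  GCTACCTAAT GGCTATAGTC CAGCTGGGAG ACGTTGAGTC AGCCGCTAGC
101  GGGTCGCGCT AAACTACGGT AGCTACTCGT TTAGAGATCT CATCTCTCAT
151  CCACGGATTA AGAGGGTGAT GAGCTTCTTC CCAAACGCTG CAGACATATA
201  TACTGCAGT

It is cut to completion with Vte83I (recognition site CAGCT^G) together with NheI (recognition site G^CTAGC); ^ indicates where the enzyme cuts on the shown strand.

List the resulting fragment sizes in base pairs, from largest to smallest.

Vte83I sites (CAGCTG) start at positions 46, 71.
Vte83I cuts after base 5 of each site (before the last base), so after positions 50, 75.
The NheI site (GCTAGC) starts at position 95.
NheI cuts after the first base of each site, so after position 95.
Combined cut positions: 50, 75, 95.
Linear molecule, 3 cuts → 4 fragments:
  1–50 → 50 bp
  51–75 → 25 bp
  76–95 → 20 bp
  96–209 → 114 bp
Sorted largest to smallest: 114, 50, 25, 20 bp.

114, 50, 25, 20 bp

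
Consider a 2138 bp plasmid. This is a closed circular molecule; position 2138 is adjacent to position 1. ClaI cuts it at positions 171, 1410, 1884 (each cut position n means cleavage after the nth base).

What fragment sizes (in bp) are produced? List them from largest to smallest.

Circular molecule, 3 cuts → 3 fragments:
  1410 − 171 = 1239 bp
  1884 − 1410 = 474 bp
  wrap: 2138 − 1884 + 171 = 425 bp
Sorted largest to smallest: 1239, 474, 425 bp.

1239, 474, 425 bp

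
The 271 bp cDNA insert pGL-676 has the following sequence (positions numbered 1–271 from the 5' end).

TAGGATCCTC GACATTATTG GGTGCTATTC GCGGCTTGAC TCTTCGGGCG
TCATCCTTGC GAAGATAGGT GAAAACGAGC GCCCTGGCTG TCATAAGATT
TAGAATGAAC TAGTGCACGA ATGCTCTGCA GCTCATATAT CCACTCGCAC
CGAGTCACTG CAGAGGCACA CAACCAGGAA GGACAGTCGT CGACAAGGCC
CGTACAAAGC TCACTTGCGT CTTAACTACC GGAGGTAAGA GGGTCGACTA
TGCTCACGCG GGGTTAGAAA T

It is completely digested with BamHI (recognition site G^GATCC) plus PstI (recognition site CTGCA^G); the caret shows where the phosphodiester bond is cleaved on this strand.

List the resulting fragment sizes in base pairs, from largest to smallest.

127, 109, 32, 3 bp

The BamHI site (GGATCC) starts at position 3.
BamHI cuts after the first base of each site, so after position 3.
PstI sites (CTGCAG) start at positions 126, 158.
PstI cuts after base 5 of each site (before the last base), so after positions 130, 162.
Combined cut positions: 3, 130, 162.
Linear molecule, 3 cuts → 4 fragments:
  1–3 → 3 bp
  4–130 → 127 bp
  131–162 → 32 bp
  163–271 → 109 bp
Sorted largest to smallest: 127, 109, 32, 3 bp.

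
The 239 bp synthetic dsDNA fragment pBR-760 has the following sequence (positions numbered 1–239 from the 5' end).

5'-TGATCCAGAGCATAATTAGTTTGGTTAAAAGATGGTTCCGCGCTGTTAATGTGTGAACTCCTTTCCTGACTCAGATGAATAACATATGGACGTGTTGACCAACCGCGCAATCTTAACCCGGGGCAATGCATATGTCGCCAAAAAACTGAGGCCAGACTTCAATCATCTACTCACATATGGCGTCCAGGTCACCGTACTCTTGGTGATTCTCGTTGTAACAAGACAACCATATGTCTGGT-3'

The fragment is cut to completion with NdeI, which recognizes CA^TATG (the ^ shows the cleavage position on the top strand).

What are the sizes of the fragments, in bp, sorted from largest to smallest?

84, 54, 46, 45, 10 bp

NdeI sites (CATATG) start at positions 83, 129, 174, 228.
NdeI cuts after base 2 of each site, so after positions 84, 130, 175, 229.
Linear molecule, 4 cuts → 5 fragments:
  1–84 → 84 bp
  85–130 → 46 bp
  131–175 → 45 bp
  176–229 → 54 bp
  230–239 → 10 bp
Sorted largest to smallest: 84, 54, 46, 45, 10 bp.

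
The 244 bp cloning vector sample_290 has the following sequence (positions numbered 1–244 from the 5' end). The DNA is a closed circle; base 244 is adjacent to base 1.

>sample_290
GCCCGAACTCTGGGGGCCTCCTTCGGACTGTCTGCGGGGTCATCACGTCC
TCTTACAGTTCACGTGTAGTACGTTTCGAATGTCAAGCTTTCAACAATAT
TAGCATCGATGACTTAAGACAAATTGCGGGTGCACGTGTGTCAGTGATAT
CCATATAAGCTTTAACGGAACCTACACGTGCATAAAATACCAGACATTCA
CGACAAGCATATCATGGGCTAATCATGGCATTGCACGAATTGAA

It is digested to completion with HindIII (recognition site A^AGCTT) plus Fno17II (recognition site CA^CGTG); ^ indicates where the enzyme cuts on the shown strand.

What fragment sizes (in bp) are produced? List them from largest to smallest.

HindIII sites (AAGCTT) start at positions 85, 157.
HindIII cuts after the first base of each site, so after positions 85, 157.
Fno17II sites (CACGTG) start at positions 61, 133, 175.
Fno17II cuts after base 2 of each site, so after positions 62, 134, 176.
Combined cut positions: 62, 85, 134, 157, 176.
Circular molecule, 5 cuts → 5 fragments:
  63–85 → 23 bp
  86–134 → 49 bp
  135–157 → 23 bp
  158–176 → 19 bp
  177–244 then 1–62 → 68 + 62 = 130 bp
Sorted largest to smallest: 130, 49, 23, 23, 19 bp.

130, 49, 23, 23, 19 bp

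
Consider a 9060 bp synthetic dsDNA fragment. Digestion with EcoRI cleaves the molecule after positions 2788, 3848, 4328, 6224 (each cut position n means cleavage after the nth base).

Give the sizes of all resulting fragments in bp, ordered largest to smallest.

2836, 2788, 1896, 1060, 480 bp

Linear molecule, 4 cuts → 5 fragments:
  2788 − 0 = 2788 bp
  3848 − 2788 = 1060 bp
  4328 − 3848 = 480 bp
  6224 − 4328 = 1896 bp
  9060 − 6224 = 2836 bp
Sorted largest to smallest: 2836, 2788, 1896, 1060, 480 bp.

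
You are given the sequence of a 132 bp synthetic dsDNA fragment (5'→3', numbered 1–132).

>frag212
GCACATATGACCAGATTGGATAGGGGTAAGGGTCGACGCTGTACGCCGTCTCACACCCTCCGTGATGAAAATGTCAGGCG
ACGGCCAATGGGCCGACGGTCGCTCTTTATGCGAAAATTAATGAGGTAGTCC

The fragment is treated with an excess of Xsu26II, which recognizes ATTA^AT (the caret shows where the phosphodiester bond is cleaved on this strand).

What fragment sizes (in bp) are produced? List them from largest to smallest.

120, 12 bp

The Xsu26II site (ATTAAT) starts at position 117.
Xsu26II cuts after base 4 of each site, so after position 120.
Linear molecule, 1 cut → 2 fragments:
  1–120 → 120 bp
  121–132 → 12 bp
Sorted largest to smallest: 120, 12 bp.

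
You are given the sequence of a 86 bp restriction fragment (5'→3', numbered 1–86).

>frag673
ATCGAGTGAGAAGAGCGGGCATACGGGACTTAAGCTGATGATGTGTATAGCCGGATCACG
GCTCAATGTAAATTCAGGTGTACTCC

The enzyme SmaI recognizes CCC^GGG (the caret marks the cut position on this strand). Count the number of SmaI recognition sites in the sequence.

No occurrence of CCCGGG is present in the sequence.
SmaI does not cut: 0 sites.

0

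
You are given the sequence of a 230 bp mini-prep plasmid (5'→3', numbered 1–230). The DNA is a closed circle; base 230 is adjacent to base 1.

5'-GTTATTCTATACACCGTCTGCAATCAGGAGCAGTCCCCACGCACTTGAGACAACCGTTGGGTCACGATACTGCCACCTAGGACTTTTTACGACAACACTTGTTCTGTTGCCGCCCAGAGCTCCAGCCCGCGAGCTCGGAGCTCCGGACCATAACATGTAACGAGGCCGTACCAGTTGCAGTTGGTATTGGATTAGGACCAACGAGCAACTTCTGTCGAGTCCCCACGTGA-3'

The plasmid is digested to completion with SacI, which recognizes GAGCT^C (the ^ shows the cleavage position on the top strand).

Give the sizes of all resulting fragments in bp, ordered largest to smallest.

209, 14, 7 bp

SacI sites (GAGCTC) start at positions 117, 131, 138.
SacI cuts after base 5 of each site (before the last base), so after positions 121, 135, 142.
Circular molecule, 3 cuts → 3 fragments:
  122–135 → 14 bp
  136–142 → 7 bp
  143–230 then 1–121 → 88 + 121 = 209 bp
Sorted largest to smallest: 209, 14, 7 bp.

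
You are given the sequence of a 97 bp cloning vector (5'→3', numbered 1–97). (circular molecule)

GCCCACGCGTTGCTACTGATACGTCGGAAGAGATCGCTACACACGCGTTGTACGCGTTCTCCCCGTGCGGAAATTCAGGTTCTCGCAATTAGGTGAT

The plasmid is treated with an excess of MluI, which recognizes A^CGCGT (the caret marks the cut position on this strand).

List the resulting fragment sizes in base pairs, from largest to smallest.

MluI sites (ACGCGT) start at positions 5, 43, 52.
MluI cuts after the first base of each site, so after positions 5, 43, 52.
Circular molecule, 3 cuts → 3 fragments:
  6–43 → 38 bp
  44–52 → 9 bp
  53–97 then 1–5 → 45 + 5 = 50 bp
Sorted largest to smallest: 50, 38, 9 bp.

50, 38, 9 bp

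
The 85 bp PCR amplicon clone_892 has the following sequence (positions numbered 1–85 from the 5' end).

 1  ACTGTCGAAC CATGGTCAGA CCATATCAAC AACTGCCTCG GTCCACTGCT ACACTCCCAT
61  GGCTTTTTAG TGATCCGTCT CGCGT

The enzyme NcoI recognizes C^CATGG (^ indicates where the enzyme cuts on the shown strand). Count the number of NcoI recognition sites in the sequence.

2

CCATGG occurs starting at positions 10, 57.
NcoI cuts at 2 sites.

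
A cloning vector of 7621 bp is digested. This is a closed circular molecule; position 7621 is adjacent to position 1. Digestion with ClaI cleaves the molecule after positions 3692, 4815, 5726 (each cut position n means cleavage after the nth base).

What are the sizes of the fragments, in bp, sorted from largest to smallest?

5587, 1123, 911 bp

Circular molecule, 3 cuts → 3 fragments:
  4815 − 3692 = 1123 bp
  5726 − 4815 = 911 bp
  wrap: 7621 − 5726 + 3692 = 5587 bp
Sorted largest to smallest: 5587, 1123, 911 bp.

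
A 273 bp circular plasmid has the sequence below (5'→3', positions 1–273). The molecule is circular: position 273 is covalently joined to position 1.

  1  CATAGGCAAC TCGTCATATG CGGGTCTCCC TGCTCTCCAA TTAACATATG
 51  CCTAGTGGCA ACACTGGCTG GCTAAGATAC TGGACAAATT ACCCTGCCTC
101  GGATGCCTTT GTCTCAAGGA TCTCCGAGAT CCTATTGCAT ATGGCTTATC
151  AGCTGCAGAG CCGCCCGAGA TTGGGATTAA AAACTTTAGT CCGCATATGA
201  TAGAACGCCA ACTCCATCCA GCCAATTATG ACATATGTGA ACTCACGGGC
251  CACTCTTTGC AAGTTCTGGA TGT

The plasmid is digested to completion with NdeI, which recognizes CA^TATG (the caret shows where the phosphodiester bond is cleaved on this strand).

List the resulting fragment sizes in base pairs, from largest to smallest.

NdeI sites (CATATG) start at positions 15, 45, 138, 194, 232.
NdeI cuts after base 2 of each site, so after positions 16, 46, 139, 195, 233.
Circular molecule, 5 cuts → 5 fragments:
  17–46 → 30 bp
  47–139 → 93 bp
  140–195 → 56 bp
  196–233 → 38 bp
  234–273 then 1–16 → 40 + 16 = 56 bp
Sorted largest to smallest: 93, 56, 56, 38, 30 bp.

93, 56, 56, 38, 30 bp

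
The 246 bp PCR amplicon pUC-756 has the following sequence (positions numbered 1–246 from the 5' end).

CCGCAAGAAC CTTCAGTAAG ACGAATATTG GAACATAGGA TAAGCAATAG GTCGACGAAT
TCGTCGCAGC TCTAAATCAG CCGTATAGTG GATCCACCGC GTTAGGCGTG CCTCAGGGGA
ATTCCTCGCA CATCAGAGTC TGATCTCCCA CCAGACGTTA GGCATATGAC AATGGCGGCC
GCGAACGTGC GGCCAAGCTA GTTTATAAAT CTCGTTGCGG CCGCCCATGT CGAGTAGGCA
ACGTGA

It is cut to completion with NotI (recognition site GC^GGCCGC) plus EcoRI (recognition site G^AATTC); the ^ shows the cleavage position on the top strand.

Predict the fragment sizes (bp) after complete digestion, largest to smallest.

62, 57, 57, 42, 28 bp

NotI sites (GCGGCCGC) start at positions 175, 217.
NotI cuts after base 2 of each site, so after positions 176, 218.
EcoRI sites (GAATTC) start at positions 57, 119.
EcoRI cuts after the first base of each site, so after positions 57, 119.
Combined cut positions: 57, 119, 176, 218.
Linear molecule, 4 cuts → 5 fragments:
  1–57 → 57 bp
  58–119 → 62 bp
  120–176 → 57 bp
  177–218 → 42 bp
  219–246 → 28 bp
Sorted largest to smallest: 62, 57, 57, 42, 28 bp.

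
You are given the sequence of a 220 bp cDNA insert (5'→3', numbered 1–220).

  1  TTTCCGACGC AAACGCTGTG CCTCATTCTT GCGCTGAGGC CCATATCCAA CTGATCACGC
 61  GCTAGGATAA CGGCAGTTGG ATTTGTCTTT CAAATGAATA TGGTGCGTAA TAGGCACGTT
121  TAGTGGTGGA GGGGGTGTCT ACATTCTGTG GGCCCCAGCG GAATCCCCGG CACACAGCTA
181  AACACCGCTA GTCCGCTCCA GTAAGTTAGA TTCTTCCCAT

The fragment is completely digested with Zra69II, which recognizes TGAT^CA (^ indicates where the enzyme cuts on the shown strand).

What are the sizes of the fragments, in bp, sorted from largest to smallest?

The Zra69II site (TGATCA) starts at position 52.
Zra69II cuts after base 4 of each site, so after position 55.
Linear molecule, 1 cut → 2 fragments:
  1–55 → 55 bp
  56–220 → 165 bp
Sorted largest to smallest: 165, 55 bp.

165, 55 bp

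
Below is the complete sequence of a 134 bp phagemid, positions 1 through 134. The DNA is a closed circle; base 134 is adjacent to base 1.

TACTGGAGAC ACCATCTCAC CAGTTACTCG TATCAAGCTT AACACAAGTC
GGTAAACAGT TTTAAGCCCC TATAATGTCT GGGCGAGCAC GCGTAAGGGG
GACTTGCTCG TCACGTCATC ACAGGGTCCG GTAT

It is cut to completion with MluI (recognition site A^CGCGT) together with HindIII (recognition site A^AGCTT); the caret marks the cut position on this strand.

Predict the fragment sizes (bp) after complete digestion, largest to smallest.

The MluI site (ACGCGT) starts at position 89.
MluI cuts after the first base of each site, so after position 89.
The HindIII site (AAGCTT) starts at position 35.
HindIII cuts after the first base of each site, so after position 35.
Combined cut positions: 35, 89.
Circular molecule, 2 cuts → 2 fragments:
  36–89 → 54 bp
  90–134 then 1–35 → 45 + 35 = 80 bp
Sorted largest to smallest: 80, 54 bp.

80, 54 bp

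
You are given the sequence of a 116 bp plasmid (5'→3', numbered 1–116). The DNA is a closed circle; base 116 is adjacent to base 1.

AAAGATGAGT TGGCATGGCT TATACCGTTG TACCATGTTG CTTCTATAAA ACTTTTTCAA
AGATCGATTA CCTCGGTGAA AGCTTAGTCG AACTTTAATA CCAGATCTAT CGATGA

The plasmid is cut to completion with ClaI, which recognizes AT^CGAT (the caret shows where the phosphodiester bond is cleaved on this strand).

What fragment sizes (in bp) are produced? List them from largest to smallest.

ClaI sites (ATCGAT) start at positions 63, 109.
ClaI cuts after base 2 of each site, so after positions 64, 110.
Circular molecule, 2 cuts → 2 fragments:
  65–110 → 46 bp
  111–116 then 1–64 → 6 + 64 = 70 bp
Sorted largest to smallest: 70, 46 bp.

70, 46 bp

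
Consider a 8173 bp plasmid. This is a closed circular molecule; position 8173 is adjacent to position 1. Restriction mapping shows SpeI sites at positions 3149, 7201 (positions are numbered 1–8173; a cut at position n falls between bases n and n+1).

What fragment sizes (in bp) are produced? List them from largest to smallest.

4121, 4052 bp

Circular molecule, 2 cuts → 2 fragments:
  7201 − 3149 = 4052 bp
  wrap: 8173 − 7201 + 3149 = 4121 bp
Sorted largest to smallest: 4121, 4052 bp.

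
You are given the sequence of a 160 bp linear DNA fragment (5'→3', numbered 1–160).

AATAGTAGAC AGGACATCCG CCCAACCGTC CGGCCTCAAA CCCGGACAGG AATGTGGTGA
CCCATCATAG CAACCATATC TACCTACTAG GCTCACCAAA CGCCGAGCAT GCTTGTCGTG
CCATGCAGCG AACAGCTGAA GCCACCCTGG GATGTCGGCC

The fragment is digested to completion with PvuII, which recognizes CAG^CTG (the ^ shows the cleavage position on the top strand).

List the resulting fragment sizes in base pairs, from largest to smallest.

The PvuII site (CAGCTG) starts at position 133.
PvuII cuts after base 3 of each site, so after position 135.
Linear molecule, 1 cut → 2 fragments:
  1–135 → 135 bp
  136–160 → 25 bp
Sorted largest to smallest: 135, 25 bp.

135, 25 bp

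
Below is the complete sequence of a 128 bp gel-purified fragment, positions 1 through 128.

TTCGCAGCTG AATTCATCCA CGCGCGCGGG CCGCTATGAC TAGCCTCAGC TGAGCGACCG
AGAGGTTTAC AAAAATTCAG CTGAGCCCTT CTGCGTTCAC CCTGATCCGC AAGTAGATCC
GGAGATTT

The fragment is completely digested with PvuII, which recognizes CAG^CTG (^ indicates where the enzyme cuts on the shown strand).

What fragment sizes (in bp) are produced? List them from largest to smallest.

PvuII sites (CAGCTG) start at positions 5, 47, 78.
PvuII cuts after base 3 of each site, so after positions 7, 49, 80.
Linear molecule, 3 cuts → 4 fragments:
  1–7 → 7 bp
  8–49 → 42 bp
  50–80 → 31 bp
  81–128 → 48 bp
Sorted largest to smallest: 48, 42, 31, 7 bp.

48, 42, 31, 7 bp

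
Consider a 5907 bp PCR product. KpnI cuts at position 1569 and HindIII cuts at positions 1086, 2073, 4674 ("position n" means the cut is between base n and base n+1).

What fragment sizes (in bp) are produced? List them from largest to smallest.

Combined cut positions (sorted): 1086, 1569, 2073, 4674.
Linear molecule, 4 cuts → 5 fragments:
  1086 − 0 = 1086 bp
  1569 − 1086 = 483 bp
  2073 − 1569 = 504 bp
  4674 − 2073 = 2601 bp
  5907 − 4674 = 1233 bp
Sorted largest to smallest: 2601, 1233, 1086, 504, 483 bp.

2601, 1233, 1086, 504, 483 bp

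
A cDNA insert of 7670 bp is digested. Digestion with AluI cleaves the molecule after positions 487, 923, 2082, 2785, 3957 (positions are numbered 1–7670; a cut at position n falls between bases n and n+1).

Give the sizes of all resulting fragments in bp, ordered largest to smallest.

Linear molecule, 5 cuts → 6 fragments:
  487 − 0 = 487 bp
  923 − 487 = 436 bp
  2082 − 923 = 1159 bp
  2785 − 2082 = 703 bp
  3957 − 2785 = 1172 bp
  7670 − 3957 = 3713 bp
Sorted largest to smallest: 3713, 1172, 1159, 703, 487, 436 bp.

3713, 1172, 1159, 703, 487, 436 bp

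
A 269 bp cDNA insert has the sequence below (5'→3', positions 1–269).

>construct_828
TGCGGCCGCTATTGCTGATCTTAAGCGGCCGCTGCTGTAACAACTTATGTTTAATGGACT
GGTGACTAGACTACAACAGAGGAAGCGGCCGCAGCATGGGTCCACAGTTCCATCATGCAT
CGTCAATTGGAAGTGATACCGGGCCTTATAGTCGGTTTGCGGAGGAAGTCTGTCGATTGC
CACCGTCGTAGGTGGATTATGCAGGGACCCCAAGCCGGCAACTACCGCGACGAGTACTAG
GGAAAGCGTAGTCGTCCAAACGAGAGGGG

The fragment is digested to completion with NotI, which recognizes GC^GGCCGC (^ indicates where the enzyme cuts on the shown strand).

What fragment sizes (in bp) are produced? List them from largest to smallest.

183, 60, 23, 3 bp

NotI sites (GCGGCCGC) start at positions 2, 25, 85.
NotI cuts after base 2 of each site, so after positions 3, 26, 86.
Linear molecule, 3 cuts → 4 fragments:
  1–3 → 3 bp
  4–26 → 23 bp
  27–86 → 60 bp
  87–269 → 183 bp
Sorted largest to smallest: 183, 60, 23, 3 bp.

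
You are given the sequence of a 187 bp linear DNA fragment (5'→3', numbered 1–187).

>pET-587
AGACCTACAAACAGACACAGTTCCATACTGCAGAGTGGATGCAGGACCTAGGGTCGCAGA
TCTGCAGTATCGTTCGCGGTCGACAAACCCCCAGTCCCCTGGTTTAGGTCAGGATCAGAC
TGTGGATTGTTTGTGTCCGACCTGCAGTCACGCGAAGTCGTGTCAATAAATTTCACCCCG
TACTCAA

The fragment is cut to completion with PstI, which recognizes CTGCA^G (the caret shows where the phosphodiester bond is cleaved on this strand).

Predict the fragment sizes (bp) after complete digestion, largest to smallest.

80, 41, 34, 32 bp

PstI sites (CTGCAG) start at positions 28, 62, 142.
PstI cuts after base 5 of each site (before the last base), so after positions 32, 66, 146.
Linear molecule, 3 cuts → 4 fragments:
  1–32 → 32 bp
  33–66 → 34 bp
  67–146 → 80 bp
  147–187 → 41 bp
Sorted largest to smallest: 80, 41, 34, 32 bp.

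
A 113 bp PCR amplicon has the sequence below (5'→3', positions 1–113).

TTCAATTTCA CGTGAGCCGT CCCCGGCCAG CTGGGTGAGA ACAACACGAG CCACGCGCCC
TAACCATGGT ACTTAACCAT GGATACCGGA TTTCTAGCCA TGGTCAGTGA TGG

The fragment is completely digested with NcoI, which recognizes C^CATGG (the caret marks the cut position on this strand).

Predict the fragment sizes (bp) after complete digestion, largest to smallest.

NcoI sites (CCATGG) start at positions 64, 77, 98.
NcoI cuts after the first base of each site, so after positions 64, 77, 98.
Linear molecule, 3 cuts → 4 fragments:
  1–64 → 64 bp
  65–77 → 13 bp
  78–98 → 21 bp
  99–113 → 15 bp
Sorted largest to smallest: 64, 21, 15, 13 bp.

64, 21, 15, 13 bp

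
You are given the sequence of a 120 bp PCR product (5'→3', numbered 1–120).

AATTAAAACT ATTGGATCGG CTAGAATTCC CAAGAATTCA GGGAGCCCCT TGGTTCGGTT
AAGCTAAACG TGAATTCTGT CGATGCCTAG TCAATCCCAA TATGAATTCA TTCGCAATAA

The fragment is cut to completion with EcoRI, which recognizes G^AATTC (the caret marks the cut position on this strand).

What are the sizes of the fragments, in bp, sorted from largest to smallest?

EcoRI sites (GAATTC) start at positions 24, 34, 72, 104.
EcoRI cuts after the first base of each site, so after positions 24, 34, 72, 104.
Linear molecule, 4 cuts → 5 fragments:
  1–24 → 24 bp
  25–34 → 10 bp
  35–72 → 38 bp
  73–104 → 32 bp
  105–120 → 16 bp
Sorted largest to smallest: 38, 32, 24, 16, 10 bp.

38, 32, 24, 16, 10 bp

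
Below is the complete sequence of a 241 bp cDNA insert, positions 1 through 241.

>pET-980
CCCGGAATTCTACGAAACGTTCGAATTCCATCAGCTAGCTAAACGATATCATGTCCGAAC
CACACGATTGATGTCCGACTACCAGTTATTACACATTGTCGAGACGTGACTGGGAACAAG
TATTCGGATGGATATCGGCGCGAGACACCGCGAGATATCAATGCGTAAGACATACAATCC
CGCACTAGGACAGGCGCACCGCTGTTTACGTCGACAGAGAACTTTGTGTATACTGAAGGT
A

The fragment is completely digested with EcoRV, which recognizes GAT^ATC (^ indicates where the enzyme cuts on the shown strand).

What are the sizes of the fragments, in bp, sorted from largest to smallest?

EcoRV sites (GATATC) start at positions 45, 131, 154.
EcoRV cuts after base 3 of each site, so after positions 47, 133, 156.
Linear molecule, 3 cuts → 4 fragments:
  1–47 → 47 bp
  48–133 → 86 bp
  134–156 → 23 bp
  157–241 → 85 bp
Sorted largest to smallest: 86, 85, 47, 23 bp.

86, 85, 47, 23 bp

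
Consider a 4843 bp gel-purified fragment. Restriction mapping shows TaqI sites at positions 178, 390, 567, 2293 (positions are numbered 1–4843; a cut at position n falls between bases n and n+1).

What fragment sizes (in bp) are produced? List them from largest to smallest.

2550, 1726, 212, 178, 177 bp

Linear molecule, 4 cuts → 5 fragments:
  178 − 0 = 178 bp
  390 − 178 = 212 bp
  567 − 390 = 177 bp
  2293 − 567 = 1726 bp
  4843 − 2293 = 2550 bp
Sorted largest to smallest: 2550, 1726, 212, 178, 177 bp.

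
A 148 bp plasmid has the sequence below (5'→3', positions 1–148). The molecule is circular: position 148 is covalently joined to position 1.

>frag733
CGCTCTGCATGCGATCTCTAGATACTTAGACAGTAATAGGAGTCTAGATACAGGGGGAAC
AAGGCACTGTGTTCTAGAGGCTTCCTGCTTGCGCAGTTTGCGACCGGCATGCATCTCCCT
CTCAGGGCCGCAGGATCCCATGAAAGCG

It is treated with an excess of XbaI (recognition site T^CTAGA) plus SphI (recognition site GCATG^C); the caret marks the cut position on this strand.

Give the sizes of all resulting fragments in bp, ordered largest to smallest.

48, 38, 30, 26, 6 bp

XbaI sites (TCTAGA) start at positions 17, 43, 73.
XbaI cuts after the first base of each site, so after positions 17, 43, 73.
SphI sites (GCATGC) start at positions 7, 107.
SphI cuts after base 5 of each site (before the last base), so after positions 11, 111.
Combined cut positions: 11, 17, 43, 73, 111.
Circular molecule, 5 cuts → 5 fragments:
  12–17 → 6 bp
  18–43 → 26 bp
  44–73 → 30 bp
  74–111 → 38 bp
  112–148 then 1–11 → 37 + 11 = 48 bp
Sorted largest to smallest: 48, 38, 30, 26, 6 bp.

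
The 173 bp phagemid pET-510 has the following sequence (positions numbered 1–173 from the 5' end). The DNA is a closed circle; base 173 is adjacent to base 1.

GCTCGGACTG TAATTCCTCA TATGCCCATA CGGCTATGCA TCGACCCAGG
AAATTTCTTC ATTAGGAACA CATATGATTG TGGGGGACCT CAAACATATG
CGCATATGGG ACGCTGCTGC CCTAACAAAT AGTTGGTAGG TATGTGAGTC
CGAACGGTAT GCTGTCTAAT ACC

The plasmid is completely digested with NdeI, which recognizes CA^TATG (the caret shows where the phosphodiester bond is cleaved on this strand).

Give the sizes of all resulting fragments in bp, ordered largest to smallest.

89, 52, 24, 8 bp

NdeI sites (CATATG) start at positions 19, 71, 95, 103.
NdeI cuts after base 2 of each site, so after positions 20, 72, 96, 104.
Circular molecule, 4 cuts → 4 fragments:
  21–72 → 52 bp
  73–96 → 24 bp
  97–104 → 8 bp
  105–173 then 1–20 → 69 + 20 = 89 bp
Sorted largest to smallest: 89, 52, 24, 8 bp.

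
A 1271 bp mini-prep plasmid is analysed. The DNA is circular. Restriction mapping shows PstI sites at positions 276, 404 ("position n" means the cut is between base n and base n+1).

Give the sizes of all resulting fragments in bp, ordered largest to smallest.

1143, 128 bp

Circular molecule, 2 cuts → 2 fragments:
  404 − 276 = 128 bp
  wrap: 1271 − 404 + 276 = 1143 bp
Sorted largest to smallest: 1143, 128 bp.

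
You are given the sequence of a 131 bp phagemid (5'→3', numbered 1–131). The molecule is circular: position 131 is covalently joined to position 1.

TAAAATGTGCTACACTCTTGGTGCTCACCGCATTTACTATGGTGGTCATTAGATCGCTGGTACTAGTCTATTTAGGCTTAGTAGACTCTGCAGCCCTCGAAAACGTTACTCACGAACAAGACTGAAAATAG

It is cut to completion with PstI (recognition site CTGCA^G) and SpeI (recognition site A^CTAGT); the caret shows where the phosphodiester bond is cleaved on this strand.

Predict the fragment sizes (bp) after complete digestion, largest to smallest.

The PstI site (CTGCAG) starts at position 88.
PstI cuts after base 5 of each site (before the last base), so after position 92.
The SpeI site (ACTAGT) starts at position 62.
SpeI cuts after the first base of each site, so after position 62.
Combined cut positions: 62, 92.
Circular molecule, 2 cuts → 2 fragments:
  63–92 → 30 bp
  93–131 then 1–62 → 39 + 62 = 101 bp
Sorted largest to smallest: 101, 30 bp.

101, 30 bp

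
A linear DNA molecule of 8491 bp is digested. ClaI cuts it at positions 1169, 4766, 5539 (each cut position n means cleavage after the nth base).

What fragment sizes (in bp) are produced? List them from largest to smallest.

3597, 2952, 1169, 773 bp

Linear molecule, 3 cuts → 4 fragments:
  1169 − 0 = 1169 bp
  4766 − 1169 = 3597 bp
  5539 − 4766 = 773 bp
  8491 − 5539 = 2952 bp
Sorted largest to smallest: 3597, 2952, 1169, 773 bp.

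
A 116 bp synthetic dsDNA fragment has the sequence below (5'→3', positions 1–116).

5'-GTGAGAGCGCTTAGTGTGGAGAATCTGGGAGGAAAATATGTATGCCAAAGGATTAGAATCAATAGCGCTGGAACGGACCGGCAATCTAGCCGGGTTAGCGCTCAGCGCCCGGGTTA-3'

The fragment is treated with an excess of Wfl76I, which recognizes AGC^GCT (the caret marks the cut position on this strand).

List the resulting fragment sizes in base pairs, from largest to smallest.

Wfl76I sites (AGCGCT) start at positions 6, 64, 97.
Wfl76I cuts after base 3 of each site, so after positions 8, 66, 99.
Linear molecule, 3 cuts → 4 fragments:
  1–8 → 8 bp
  9–66 → 58 bp
  67–99 → 33 bp
  100–116 → 17 bp
Sorted largest to smallest: 58, 33, 17, 8 bp.

58, 33, 17, 8 bp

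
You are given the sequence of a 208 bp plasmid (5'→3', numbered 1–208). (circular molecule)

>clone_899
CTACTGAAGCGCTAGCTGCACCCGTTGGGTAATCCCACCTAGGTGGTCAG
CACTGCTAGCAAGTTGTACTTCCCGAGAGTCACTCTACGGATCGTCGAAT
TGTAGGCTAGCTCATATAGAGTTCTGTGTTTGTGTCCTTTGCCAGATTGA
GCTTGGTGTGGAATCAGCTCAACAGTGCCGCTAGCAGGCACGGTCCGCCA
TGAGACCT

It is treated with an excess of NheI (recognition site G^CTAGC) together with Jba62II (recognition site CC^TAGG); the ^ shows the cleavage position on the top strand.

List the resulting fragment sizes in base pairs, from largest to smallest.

74, 51, 39, 28, 16 bp

NheI sites (GCTAGC) start at positions 11, 55, 106, 180.
NheI cuts after the first base of each site, so after positions 11, 55, 106, 180.
The Jba62II site (CCTAGG) starts at position 38.
Jba62II cuts after base 2 of each site, so after position 39.
Combined cut positions: 11, 39, 55, 106, 180.
Circular molecule, 5 cuts → 5 fragments:
  12–39 → 28 bp
  40–55 → 16 bp
  56–106 → 51 bp
  107–180 → 74 bp
  181–208 then 1–11 → 28 + 11 = 39 bp
Sorted largest to smallest: 74, 51, 39, 28, 16 bp.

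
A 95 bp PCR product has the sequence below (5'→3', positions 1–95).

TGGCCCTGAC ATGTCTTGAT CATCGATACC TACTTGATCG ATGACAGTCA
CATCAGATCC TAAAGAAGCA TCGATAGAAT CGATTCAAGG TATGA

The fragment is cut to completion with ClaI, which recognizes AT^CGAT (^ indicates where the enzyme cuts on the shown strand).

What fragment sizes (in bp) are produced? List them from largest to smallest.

ClaI sites (ATCGAT) start at positions 22, 37, 70, 79.
ClaI cuts after base 2 of each site, so after positions 23, 38, 71, 80.
Linear molecule, 4 cuts → 5 fragments:
  1–23 → 23 bp
  24–38 → 15 bp
  39–71 → 33 bp
  72–80 → 9 bp
  81–95 → 15 bp
Sorted largest to smallest: 33, 23, 15, 15, 9 bp.

33, 23, 15, 15, 9 bp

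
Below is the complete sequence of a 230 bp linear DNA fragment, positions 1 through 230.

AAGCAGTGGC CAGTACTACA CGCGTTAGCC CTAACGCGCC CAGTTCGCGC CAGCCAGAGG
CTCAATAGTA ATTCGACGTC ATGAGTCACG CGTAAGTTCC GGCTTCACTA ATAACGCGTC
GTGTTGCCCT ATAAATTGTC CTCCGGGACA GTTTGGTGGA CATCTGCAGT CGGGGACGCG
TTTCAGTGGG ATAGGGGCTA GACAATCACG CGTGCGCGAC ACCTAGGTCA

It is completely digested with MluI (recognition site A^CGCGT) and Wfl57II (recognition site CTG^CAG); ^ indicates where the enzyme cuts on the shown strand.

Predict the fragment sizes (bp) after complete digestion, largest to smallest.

68, 52, 32, 26, 22, 20, 10 bp

MluI sites (ACGCGT) start at positions 20, 88, 114, 176, 208.
MluI cuts after the first base of each site, so after positions 20, 88, 114, 176, 208.
The Wfl57II site (CTGCAG) starts at position 164.
Wfl57II cuts after base 3 of each site, so after position 166.
Combined cut positions: 20, 88, 114, 166, 176, 208.
Linear molecule, 6 cuts → 7 fragments:
  1–20 → 20 bp
  21–88 → 68 bp
  89–114 → 26 bp
  115–166 → 52 bp
  167–176 → 10 bp
  177–208 → 32 bp
  209–230 → 22 bp
Sorted largest to smallest: 68, 52, 32, 26, 22, 20, 10 bp.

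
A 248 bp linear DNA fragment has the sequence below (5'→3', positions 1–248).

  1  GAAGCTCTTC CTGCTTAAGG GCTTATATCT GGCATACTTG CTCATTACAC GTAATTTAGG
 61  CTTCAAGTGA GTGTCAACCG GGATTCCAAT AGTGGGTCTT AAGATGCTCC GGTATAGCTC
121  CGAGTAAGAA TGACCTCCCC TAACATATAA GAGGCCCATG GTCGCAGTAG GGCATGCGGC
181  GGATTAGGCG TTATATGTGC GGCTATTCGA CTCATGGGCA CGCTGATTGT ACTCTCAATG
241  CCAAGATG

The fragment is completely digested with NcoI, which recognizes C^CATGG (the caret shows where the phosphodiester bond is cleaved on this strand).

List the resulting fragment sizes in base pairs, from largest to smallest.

The NcoI site (CCATGG) starts at position 156.
NcoI cuts after the first base of each site, so after position 156.
Linear molecule, 1 cut → 2 fragments:
  1–156 → 156 bp
  157–248 → 92 bp
Sorted largest to smallest: 156, 92 bp.

156, 92 bp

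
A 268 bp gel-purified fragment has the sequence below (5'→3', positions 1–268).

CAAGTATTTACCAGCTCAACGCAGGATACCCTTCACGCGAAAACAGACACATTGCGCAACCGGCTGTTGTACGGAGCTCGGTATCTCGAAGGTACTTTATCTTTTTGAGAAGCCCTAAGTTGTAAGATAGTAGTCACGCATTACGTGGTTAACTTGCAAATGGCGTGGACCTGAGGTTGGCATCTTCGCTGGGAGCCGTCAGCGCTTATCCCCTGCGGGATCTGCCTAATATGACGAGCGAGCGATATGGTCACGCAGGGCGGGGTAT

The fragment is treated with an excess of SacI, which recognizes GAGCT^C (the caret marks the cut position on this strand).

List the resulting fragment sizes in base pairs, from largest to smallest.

The SacI site (GAGCTC) starts at position 74.
SacI cuts after base 5 of each site (before the last base), so after position 78.
Linear molecule, 1 cut → 2 fragments:
  1–78 → 78 bp
  79–268 → 190 bp
Sorted largest to smallest: 190, 78 bp.

190, 78 bp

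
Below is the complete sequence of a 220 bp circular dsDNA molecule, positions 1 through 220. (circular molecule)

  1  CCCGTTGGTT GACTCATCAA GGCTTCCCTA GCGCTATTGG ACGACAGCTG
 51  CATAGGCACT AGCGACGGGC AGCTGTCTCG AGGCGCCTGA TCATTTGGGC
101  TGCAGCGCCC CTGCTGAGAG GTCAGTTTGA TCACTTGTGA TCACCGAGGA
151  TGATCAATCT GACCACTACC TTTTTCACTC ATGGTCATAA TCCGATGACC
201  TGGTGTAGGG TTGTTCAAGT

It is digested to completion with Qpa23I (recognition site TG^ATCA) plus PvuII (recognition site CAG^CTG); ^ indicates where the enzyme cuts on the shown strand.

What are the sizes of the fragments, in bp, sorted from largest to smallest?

115, 40, 25, 17, 13, 10 bp

Qpa23I sites (TGATCA) start at positions 88, 128, 138, 151.
Qpa23I cuts after base 2 of each site, so after positions 89, 129, 139, 152.
PvuII sites (CAGCTG) start at positions 45, 70.
PvuII cuts after base 3 of each site, so after positions 47, 72.
Combined cut positions: 47, 72, 89, 129, 139, 152.
Circular molecule, 6 cuts → 6 fragments:
  48–72 → 25 bp
  73–89 → 17 bp
  90–129 → 40 bp
  130–139 → 10 bp
  140–152 → 13 bp
  153–220 then 1–47 → 68 + 47 = 115 bp
Sorted largest to smallest: 115, 40, 25, 17, 13, 10 bp.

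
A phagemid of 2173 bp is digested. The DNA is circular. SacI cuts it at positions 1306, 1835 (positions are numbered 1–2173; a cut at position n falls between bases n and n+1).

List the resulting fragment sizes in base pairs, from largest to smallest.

Circular molecule, 2 cuts → 2 fragments:
  1835 − 1306 = 529 bp
  wrap: 2173 − 1835 + 1306 = 1644 bp
Sorted largest to smallest: 1644, 529 bp.

1644, 529 bp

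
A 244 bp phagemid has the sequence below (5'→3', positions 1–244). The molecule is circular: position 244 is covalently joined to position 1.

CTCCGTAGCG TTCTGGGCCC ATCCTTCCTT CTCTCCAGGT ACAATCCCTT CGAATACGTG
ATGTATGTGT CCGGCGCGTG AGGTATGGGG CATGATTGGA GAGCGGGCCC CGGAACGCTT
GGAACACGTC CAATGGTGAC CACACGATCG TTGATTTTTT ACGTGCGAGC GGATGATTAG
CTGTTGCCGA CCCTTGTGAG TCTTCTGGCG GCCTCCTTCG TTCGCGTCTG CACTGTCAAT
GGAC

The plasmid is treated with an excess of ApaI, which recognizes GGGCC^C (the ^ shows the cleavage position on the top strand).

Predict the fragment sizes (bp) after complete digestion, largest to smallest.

ApaI sites (GGGCCC) start at positions 15, 105.
ApaI cuts after base 5 of each site (before the last base), so after positions 19, 109.
Circular molecule, 2 cuts → 2 fragments:
  20–109 → 90 bp
  110–244 then 1–19 → 135 + 19 = 154 bp
Sorted largest to smallest: 154, 90 bp.

154, 90 bp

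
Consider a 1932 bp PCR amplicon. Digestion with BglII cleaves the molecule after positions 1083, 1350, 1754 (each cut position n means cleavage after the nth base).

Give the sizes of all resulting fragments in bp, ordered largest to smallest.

1083, 404, 267, 178 bp

Linear molecule, 3 cuts → 4 fragments:
  1083 − 0 = 1083 bp
  1350 − 1083 = 267 bp
  1754 − 1350 = 404 bp
  1932 − 1754 = 178 bp
Sorted largest to smallest: 1083, 404, 267, 178 bp.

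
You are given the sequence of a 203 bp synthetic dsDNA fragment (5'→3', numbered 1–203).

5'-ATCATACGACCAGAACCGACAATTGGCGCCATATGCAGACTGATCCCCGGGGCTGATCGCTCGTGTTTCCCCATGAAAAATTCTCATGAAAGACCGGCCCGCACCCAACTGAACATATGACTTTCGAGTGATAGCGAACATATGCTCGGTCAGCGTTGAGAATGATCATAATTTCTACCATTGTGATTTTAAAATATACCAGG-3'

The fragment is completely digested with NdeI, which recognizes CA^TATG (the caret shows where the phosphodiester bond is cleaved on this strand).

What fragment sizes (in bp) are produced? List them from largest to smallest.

NdeI sites (CATATG) start at positions 30, 114, 139.
NdeI cuts after base 2 of each site, so after positions 31, 115, 140.
Linear molecule, 3 cuts → 4 fragments:
  1–31 → 31 bp
  32–115 → 84 bp
  116–140 → 25 bp
  141–203 → 63 bp
Sorted largest to smallest: 84, 63, 31, 25 bp.

84, 63, 31, 25 bp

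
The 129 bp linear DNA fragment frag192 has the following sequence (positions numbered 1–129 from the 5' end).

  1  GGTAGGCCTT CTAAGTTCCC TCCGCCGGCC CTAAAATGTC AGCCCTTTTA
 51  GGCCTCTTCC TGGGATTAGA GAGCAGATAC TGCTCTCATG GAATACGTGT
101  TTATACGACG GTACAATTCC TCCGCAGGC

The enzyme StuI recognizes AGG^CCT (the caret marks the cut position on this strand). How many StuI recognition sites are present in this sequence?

AGGCCT occurs starting at positions 4, 50.
StuI cuts at 2 sites.

2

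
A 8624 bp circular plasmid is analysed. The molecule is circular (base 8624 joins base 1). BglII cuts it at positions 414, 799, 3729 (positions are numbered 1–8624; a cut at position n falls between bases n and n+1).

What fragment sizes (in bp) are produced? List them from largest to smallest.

Circular molecule, 3 cuts → 3 fragments:
  799 − 414 = 385 bp
  3729 − 799 = 2930 bp
  wrap: 8624 − 3729 + 414 = 5309 bp
Sorted largest to smallest: 5309, 2930, 385 bp.

5309, 2930, 385 bp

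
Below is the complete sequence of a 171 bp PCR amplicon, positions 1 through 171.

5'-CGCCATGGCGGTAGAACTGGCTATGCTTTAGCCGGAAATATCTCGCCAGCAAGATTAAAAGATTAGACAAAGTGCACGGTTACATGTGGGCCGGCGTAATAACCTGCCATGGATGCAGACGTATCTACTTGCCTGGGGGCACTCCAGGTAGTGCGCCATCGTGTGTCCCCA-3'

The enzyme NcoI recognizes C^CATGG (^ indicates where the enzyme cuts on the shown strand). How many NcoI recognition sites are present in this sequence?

2

CCATGG occurs starting at positions 3, 107.
NcoI cuts at 2 sites.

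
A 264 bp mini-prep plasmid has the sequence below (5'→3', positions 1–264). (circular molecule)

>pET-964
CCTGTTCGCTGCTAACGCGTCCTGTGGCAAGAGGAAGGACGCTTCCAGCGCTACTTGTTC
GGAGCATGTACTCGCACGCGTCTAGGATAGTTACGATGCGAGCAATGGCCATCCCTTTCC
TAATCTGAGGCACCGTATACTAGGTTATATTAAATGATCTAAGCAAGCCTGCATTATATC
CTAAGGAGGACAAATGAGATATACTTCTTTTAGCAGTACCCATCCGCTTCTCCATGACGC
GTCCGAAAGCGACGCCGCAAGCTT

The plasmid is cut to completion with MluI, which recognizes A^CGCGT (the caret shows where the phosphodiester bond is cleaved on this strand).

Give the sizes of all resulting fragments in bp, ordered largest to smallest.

MluI sites (ACGCGT) start at positions 15, 76, 237.
MluI cuts after the first base of each site, so after positions 15, 76, 237.
Circular molecule, 3 cuts → 3 fragments:
  16–76 → 61 bp
  77–237 → 161 bp
  238–264 then 1–15 → 27 + 15 = 42 bp
Sorted largest to smallest: 161, 61, 42 bp.

161, 61, 42 bp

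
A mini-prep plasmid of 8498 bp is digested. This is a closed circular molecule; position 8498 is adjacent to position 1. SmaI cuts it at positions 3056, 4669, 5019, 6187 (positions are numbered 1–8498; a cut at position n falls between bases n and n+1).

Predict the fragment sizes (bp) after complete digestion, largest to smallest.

5367, 1613, 1168, 350 bp

Circular molecule, 4 cuts → 4 fragments:
  4669 − 3056 = 1613 bp
  5019 − 4669 = 350 bp
  6187 − 5019 = 1168 bp
  wrap: 8498 − 6187 + 3056 = 5367 bp
Sorted largest to smallest: 5367, 1613, 1168, 350 bp.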